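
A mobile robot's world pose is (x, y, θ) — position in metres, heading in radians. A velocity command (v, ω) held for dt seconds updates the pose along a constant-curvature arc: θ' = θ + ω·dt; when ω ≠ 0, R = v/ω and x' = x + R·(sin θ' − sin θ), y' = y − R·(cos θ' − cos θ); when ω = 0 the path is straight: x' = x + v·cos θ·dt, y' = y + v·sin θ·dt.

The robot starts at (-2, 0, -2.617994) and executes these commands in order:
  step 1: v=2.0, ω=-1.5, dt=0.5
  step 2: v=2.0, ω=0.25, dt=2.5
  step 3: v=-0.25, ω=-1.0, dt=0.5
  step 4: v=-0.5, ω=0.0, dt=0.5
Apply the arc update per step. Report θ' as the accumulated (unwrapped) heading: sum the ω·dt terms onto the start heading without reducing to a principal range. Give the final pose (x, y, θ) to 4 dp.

(-7.4957, -0.5746, -3.2430)

step 1: θ'=-3.3680 (R=-1.3333) → pose (-2.9660, -0.1446, -3.3680)
step 2: θ'=-2.7430 (R=8.0000) → pose (-7.8668, -0.5676, -2.7430)
step 3: θ'=-3.2430 (R=0.2500) → pose (-7.7444, -0.5493, -3.2430)
step 4: θ'=-3.2430 (straight) → pose (-7.4957, -0.5746, -3.2430)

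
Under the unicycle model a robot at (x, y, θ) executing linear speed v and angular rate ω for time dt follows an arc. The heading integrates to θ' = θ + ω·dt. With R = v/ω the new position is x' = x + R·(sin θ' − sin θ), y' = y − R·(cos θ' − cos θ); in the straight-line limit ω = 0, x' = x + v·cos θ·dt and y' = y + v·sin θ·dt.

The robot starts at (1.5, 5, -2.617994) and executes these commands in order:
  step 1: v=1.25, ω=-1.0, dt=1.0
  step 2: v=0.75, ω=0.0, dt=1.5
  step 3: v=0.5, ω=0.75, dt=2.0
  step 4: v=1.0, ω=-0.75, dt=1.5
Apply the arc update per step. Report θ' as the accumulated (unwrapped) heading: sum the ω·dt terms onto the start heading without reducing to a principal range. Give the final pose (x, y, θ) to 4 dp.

(-2.8466, 4.6093, -3.2430)

step 1: θ'=-3.6180 (R=-1.2500) → pose (0.3018, 4.9717, -3.6180)
step 2: θ'=-3.6180 (straight) → pose (-0.6980, 5.4876, -3.6180)
step 3: θ'=-2.1180 (R=0.6667) → pose (-1.5730, 5.2421, -2.1180)
step 4: θ'=-3.2430 (R=-1.3333) → pose (-2.8466, 4.6093, -3.2430)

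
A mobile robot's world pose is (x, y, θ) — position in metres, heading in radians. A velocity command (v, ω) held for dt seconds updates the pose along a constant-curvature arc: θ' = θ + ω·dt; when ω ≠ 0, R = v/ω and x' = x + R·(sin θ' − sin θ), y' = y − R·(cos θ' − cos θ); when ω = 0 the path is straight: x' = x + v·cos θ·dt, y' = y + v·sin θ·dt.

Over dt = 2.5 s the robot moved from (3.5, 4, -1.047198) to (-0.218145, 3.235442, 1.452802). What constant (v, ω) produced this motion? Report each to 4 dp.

Δθ = 1.452802 − -1.047198 = 2.500000
ω = Δθ/dt = 2.500000/2.5 = 1.0000
R = Δx/(sin θ' − sin θ) = -2.0000
v = R·ω = -2.0000·1.0000 = -2.0000

v = -2.0000, ω = 1.0000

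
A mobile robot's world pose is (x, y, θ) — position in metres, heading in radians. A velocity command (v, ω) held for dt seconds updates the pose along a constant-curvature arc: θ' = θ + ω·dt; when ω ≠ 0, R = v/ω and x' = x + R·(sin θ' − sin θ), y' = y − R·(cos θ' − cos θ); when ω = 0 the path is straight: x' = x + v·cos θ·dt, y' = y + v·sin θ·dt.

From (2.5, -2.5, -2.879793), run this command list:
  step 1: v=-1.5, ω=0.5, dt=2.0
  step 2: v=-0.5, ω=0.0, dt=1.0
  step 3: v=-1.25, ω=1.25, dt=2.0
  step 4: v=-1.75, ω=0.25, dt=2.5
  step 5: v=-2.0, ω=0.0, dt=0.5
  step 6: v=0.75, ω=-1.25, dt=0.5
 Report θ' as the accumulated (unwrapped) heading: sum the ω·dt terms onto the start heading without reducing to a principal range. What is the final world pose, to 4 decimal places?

step 1: θ'=-1.8798 (R=-3.0000) → pose (4.5815, -0.5145, -1.8798)
step 2: θ'=-1.8798 (straight) → pose (4.7335, -0.0382, -1.8798)
step 3: θ'=0.6202 (R=-1.0000) → pose (3.1997, 1.0796, 0.6202)
step 4: θ'=1.2452 (R=-7.0000) → pose (0.6359, -2.3776, 1.2452)
step 5: θ'=1.2452 (straight) → pose (0.3160, -3.3251, 1.2452)
step 6: θ'=0.6202 (R=-0.6000) → pose (0.5357, -3.0287, 0.6202)

(0.5357, -3.0287, 0.6202)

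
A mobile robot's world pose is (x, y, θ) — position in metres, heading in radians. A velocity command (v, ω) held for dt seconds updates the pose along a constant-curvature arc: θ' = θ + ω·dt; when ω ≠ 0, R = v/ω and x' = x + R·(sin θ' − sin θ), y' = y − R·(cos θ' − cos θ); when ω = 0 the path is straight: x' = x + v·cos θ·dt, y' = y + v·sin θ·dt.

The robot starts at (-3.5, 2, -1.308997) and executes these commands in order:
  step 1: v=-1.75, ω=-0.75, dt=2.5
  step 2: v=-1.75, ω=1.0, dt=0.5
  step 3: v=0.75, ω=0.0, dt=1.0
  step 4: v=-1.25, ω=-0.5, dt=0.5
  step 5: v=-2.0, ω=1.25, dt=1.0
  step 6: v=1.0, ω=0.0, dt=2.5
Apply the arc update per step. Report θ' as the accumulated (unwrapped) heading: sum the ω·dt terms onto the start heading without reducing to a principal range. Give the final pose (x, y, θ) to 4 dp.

step 1: θ'=-3.1840 (R=2.3333) → pose (-1.1473, 4.9351, -3.1840)
step 2: θ'=-2.6840 (R=-1.7500) → pose (-0.2999, 5.1136, -2.6840)
step 3: θ'=-2.6840 (straight) → pose (-0.9728, 4.7823, -2.6840)
step 4: θ'=-2.9340 (R=2.5000) → pose (-0.3836, 4.9858, -2.9340)
step 5: θ'=-1.6840 (R=-1.6000) → pose (0.8764, 6.3707, -1.6840)
step 6: θ'=-1.6840 (straight) → pose (0.5940, 3.8867, -1.6840)

(0.5940, 3.8867, -1.6840)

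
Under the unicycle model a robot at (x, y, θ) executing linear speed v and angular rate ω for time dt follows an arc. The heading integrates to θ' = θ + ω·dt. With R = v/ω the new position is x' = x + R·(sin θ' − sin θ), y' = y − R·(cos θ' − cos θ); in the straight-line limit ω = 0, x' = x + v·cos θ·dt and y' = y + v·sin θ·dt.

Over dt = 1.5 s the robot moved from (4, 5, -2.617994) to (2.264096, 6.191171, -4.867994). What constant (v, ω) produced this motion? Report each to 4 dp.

v = 1.7500, ω = -1.5000

Δθ = -4.867994 − -2.617994 = -2.250000
ω = Δθ/dt = -2.250000/1.5 = -1.5000
R = Δx/(sin θ' − sin θ) = -1.1667
v = R·ω = -1.1667·-1.5000 = 1.7500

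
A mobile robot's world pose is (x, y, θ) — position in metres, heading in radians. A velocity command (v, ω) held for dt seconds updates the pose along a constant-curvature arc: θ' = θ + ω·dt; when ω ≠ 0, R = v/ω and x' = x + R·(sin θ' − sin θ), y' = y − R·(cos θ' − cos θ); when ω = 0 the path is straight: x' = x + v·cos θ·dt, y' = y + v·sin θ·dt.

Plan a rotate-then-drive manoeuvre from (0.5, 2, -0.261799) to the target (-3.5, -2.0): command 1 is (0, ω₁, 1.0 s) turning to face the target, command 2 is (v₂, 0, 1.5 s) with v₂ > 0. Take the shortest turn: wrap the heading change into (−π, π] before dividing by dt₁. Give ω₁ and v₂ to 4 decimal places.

ω₁ = -2.0944, v₂ = 3.7712

heading to target = atan2(-2−2, -3.5−0.5) = -2.3562
Δθ = wrap(-2.3562 − -0.2618) = -2.0944; ω₁ = Δθ/dt₁ = -2.0944
distance = √((-3.5−0.5)² + (-2−2)²) = 5.6569; v₂ = distance/dt₂ = 3.7712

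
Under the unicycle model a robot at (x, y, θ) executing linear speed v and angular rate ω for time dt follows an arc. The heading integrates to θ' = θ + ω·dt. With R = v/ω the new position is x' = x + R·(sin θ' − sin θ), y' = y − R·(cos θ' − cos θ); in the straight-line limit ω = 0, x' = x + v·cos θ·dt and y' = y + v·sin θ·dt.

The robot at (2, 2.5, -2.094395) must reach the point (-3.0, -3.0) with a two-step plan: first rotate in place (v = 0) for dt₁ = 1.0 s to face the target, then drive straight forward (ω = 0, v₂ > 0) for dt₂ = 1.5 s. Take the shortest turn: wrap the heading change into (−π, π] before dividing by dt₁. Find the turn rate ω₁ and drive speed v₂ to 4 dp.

heading to target = atan2(-3−2.5, -3−2) = -2.3086
Δθ = wrap(-2.3086 − -2.0944) = -0.2142; ω₁ = Δθ/dt₁ = -0.2142
distance = √((-3−2)² + (-3−2.5)²) = 7.4330; v₂ = distance/dt₂ = 4.9554

ω₁ = -0.2142, v₂ = 4.9554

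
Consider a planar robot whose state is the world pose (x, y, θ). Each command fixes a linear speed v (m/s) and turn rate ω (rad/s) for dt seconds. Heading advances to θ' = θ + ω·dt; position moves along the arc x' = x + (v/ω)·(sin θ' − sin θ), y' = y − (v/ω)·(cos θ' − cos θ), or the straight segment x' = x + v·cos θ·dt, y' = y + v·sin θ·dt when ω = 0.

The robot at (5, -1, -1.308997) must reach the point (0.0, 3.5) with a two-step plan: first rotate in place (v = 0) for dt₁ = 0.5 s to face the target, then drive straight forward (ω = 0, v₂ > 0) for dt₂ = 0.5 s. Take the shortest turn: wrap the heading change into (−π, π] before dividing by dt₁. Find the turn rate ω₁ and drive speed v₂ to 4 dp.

ω₁ = -5.1308, v₂ = 13.4536

heading to target = atan2(3.5−-1, 0−5) = 2.4088
Δθ = wrap(2.4088 − -1.3090) = -2.5654; ω₁ = Δθ/dt₁ = -5.1308
distance = √((0−5)² + (3.5−-1)²) = 6.7268; v₂ = distance/dt₂ = 13.4536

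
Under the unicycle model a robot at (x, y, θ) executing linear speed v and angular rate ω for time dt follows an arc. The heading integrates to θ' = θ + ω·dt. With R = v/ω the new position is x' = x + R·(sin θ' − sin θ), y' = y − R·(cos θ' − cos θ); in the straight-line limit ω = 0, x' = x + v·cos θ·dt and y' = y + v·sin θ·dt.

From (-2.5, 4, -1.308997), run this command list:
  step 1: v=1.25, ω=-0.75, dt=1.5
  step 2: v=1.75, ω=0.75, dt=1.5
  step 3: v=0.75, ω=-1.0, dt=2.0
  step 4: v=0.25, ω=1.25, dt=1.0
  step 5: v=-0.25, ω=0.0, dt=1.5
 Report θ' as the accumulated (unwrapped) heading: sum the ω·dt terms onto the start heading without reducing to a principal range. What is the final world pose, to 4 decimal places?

step 1: θ'=-2.4340 (R=-1.6667) → pose (-3.0265, 2.3021, -2.4340)
step 2: θ'=-1.3090 (R=2.3333) → pose (-3.7637, -0.0750, -1.3090)
step 3: θ'=-3.3090 (R=-0.7500) → pose (-4.6131, -1.0086, -3.3090)
step 4: θ'=-2.0590 (R=0.2000) → pose (-4.8230, -1.1120, -2.0590)
step 5: θ'=-2.0590 (straight) → pose (-4.6472, -0.7808, -2.0590)

(-4.6472, -0.7808, -2.0590)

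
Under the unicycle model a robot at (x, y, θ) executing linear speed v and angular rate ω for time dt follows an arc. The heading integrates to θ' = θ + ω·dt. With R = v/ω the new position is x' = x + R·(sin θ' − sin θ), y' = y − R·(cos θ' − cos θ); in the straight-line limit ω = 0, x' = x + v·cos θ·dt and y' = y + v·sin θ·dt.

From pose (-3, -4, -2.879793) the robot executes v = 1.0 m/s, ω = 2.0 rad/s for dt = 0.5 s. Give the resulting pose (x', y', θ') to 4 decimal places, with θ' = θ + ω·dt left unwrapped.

(-3.3469, -4.3309, -1.8798)

θ' = -2.8798 + 2.0·0.5 = -1.8798
R = v/ω = 1.0/2.0 = 0.5000
x' = -3 + 0.5000·(sin -1.8798 − sin -2.8798) = -3.3469
y' = -4 − 0.5000·(cos -1.8798 − cos -2.8798) = -4.3309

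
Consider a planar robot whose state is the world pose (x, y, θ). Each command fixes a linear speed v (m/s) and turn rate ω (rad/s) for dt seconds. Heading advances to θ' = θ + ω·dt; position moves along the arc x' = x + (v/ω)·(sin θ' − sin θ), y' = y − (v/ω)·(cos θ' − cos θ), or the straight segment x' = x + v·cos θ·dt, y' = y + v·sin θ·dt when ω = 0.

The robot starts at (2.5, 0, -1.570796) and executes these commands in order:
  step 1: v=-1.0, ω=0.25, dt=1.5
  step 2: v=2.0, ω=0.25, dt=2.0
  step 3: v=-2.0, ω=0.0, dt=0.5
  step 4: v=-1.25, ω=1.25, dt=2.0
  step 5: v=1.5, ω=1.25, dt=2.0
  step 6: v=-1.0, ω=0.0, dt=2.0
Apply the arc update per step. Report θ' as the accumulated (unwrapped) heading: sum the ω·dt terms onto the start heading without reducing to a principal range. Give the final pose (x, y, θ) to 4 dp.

(0.6817, -0.0685, 4.3042)

step 1: θ'=-1.1958 (R=-4.0000) → pose (2.2220, 1.4651, -1.1958)
step 2: θ'=-0.6958 (R=8.0000) → pose (4.5381, -1.7451, -0.6958)
step 3: θ'=-0.6958 (straight) → pose (3.7706, -1.1041, -0.6958)
step 4: θ'=1.8042 (R=-1.0000) → pose (2.1567, -2.1029, 1.8042)
step 5: θ'=4.3042 (R=1.2000) → pose (-0.1122, -1.9041, 4.3042)
step 6: θ'=4.3042 (straight) → pose (0.6817, -0.0685, 4.3042)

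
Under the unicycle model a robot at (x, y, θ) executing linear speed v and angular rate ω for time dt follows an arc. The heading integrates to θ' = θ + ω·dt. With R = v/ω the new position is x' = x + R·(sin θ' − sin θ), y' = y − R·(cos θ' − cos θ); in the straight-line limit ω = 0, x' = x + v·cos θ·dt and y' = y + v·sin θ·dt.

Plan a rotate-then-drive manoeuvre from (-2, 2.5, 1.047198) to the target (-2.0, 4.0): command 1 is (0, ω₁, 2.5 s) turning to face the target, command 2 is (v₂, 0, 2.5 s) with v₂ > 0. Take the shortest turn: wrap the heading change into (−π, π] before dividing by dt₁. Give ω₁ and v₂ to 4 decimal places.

ω₁ = 0.2094, v₂ = 0.6000

heading to target = atan2(4−2.5, -2−-2) = 1.5708
Δθ = wrap(1.5708 − 1.0472) = 0.5236; ω₁ = Δθ/dt₁ = 0.2094
distance = √((-2−-2)² + (4−2.5)²) = 1.5000; v₂ = distance/dt₂ = 0.6000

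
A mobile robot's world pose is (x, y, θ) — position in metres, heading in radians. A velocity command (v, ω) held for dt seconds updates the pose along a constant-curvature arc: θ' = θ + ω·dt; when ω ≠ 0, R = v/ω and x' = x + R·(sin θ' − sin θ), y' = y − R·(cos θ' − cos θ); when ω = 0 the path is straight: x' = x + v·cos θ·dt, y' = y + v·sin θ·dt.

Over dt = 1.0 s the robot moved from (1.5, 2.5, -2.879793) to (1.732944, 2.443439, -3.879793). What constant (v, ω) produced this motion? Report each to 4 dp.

Δθ = -3.879793 − -2.879793 = -1.000000
ω = Δθ/dt = -1.000000/1.0 = -1.0000
R = Δx/(sin θ' − sin θ) = 0.2500
v = R·ω = 0.2500·-1.0000 = -0.2500

v = -0.2500, ω = -1.0000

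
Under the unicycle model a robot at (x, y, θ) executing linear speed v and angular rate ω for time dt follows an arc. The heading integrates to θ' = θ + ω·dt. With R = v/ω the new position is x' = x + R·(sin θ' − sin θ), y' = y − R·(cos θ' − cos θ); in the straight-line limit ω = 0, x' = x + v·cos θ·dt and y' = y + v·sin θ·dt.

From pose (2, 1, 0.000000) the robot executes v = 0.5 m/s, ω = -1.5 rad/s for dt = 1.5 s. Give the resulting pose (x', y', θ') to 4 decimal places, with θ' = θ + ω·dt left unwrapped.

(2.2594, 0.4573, -2.2500)

θ' = 0.0000 + -1.5·1.5 = -2.2500
R = v/ω = 0.5/-1.5 = -0.3333
x' = 2 + -0.3333·(sin -2.2500 − sin 0.0000) = 2.2594
y' = 1 − -0.3333·(cos -2.2500 − cos 0.0000) = 0.4573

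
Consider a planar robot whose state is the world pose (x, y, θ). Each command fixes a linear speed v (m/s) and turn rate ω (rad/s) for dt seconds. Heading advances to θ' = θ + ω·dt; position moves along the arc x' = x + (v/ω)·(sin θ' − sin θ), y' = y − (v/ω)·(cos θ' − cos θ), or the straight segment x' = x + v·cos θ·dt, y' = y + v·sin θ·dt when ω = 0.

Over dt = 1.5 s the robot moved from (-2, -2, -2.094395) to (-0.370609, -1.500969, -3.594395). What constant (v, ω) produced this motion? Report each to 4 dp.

Δθ = -3.594395 − -2.094395 = -1.500000
ω = Δθ/dt = -1.500000/1.5 = -1.0000
R = Δx/(sin θ' − sin θ) = 1.2500
v = R·ω = 1.2500·-1.0000 = -1.2500

v = -1.2500, ω = -1.0000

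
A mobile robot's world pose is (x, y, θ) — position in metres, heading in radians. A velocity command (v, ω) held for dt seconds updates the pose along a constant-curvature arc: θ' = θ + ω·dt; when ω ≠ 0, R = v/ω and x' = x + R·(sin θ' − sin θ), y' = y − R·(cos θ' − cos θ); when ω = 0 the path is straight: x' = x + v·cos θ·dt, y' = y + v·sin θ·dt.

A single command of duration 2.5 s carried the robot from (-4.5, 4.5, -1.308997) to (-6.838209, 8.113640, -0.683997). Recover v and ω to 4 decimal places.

v = -1.7500, ω = 0.2500

Δθ = -0.683997 − -1.308997 = 0.625000
ω = Δθ/dt = 0.625000/2.5 = 0.2500
R = −Δy/(cos θ' − cos θ) = -7.0000
v = R·ω = -7.0000·0.2500 = -1.7500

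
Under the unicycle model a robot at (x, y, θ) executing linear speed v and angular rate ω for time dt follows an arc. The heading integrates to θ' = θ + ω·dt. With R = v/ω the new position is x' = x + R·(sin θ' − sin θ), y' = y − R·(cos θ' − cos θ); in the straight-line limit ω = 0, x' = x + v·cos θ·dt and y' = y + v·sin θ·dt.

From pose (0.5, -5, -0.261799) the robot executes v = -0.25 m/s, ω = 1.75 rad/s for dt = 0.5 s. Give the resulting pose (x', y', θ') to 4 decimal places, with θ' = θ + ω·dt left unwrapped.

θ' = -0.2618 + 1.75·0.5 = 0.6132
R = v/ω = -0.25/1.75 = -0.1429
x' = 0.5 + -0.1429·(sin 0.6132 − sin -0.2618) = 0.3808
y' = -5 − -0.1429·(cos 0.6132 − cos -0.2618) = -5.0212

(0.3808, -5.0212, 0.6132)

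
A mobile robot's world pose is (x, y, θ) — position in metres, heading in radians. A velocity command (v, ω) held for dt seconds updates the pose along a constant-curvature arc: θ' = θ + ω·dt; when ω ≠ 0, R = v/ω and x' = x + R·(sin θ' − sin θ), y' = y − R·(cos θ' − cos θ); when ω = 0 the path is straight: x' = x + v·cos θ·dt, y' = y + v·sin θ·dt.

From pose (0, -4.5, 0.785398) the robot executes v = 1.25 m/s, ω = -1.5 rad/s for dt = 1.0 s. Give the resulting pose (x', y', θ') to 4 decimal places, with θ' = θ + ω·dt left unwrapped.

(1.1354, -4.4598, -0.7146)

θ' = 0.7854 + -1.5·1.0 = -0.7146
R = v/ω = 1.25/-1.5 = -0.8333
x' = 0 + -0.8333·(sin -0.7146 − sin 0.7854) = 1.1354
y' = -4.5 − -0.8333·(cos -0.7146 − cos 0.7854) = -4.4598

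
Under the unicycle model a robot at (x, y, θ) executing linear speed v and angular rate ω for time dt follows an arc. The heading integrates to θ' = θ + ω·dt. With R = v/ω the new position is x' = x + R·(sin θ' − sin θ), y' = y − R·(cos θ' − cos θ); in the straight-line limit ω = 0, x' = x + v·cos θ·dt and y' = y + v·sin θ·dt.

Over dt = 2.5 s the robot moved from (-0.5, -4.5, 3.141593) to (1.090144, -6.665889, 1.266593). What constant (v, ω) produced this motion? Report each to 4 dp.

v = -1.2500, ω = -0.7500

Δθ = 1.266593 − 3.141593 = -1.875000
ω = Δθ/dt = -1.875000/2.5 = -0.7500
R = −Δy/(cos θ' − cos θ) = 1.6667
v = R·ω = 1.6667·-0.7500 = -1.2500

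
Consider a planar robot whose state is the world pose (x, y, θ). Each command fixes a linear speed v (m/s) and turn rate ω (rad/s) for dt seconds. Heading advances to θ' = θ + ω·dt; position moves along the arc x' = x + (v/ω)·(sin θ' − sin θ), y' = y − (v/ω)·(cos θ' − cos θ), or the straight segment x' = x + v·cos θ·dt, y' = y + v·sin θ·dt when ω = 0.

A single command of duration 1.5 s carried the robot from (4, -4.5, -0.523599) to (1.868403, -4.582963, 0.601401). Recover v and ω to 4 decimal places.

v = -1.5000, ω = 0.7500

Δθ = 0.601401 − -0.523599 = 1.125000
ω = Δθ/dt = 1.125000/1.5 = 0.7500
R = Δx/(sin θ' − sin θ) = -2.0000
v = R·ω = -2.0000·0.7500 = -1.5000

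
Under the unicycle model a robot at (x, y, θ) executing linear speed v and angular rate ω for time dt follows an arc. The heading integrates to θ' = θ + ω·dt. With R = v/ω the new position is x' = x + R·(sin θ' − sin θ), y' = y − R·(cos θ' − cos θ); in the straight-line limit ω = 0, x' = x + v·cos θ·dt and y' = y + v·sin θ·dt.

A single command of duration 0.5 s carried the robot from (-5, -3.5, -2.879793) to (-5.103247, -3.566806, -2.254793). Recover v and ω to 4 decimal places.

Δθ = -2.254793 − -2.879793 = 0.625000
ω = Δθ/dt = 0.625000/0.5 = 1.2500
R = Δx/(sin θ' − sin θ) = 0.2000
v = R·ω = 0.2000·1.2500 = 0.2500

v = 0.2500, ω = 1.2500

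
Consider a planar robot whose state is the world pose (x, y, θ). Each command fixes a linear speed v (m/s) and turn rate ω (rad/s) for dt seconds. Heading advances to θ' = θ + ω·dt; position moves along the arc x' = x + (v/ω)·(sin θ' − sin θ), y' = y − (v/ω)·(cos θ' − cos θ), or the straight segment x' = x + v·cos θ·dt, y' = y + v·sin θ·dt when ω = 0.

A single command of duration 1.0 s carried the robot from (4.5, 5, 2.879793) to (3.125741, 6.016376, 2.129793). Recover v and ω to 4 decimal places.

v = 1.7500, ω = -0.7500

Δθ = 2.129793 − 2.879793 = -0.750000
ω = Δθ/dt = -0.750000/1.0 = -0.7500
R = Δx/(sin θ' − sin θ) = -2.3333
v = R·ω = -2.3333·-0.7500 = 1.7500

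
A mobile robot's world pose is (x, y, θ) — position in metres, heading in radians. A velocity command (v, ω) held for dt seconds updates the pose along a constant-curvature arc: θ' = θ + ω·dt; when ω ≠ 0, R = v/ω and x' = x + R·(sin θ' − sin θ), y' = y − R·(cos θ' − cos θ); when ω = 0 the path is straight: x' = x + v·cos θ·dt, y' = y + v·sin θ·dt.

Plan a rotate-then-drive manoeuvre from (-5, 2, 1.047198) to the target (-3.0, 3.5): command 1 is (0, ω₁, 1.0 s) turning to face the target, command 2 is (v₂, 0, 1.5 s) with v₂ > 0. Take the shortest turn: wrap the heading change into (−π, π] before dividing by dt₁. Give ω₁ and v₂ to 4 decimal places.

heading to target = atan2(3.5−2, -3−-5) = 0.6435
Δθ = wrap(0.6435 − 1.0472) = -0.4037; ω₁ = Δθ/dt₁ = -0.4037
distance = √((-3−-5)² + (3.5−2)²) = 2.5000; v₂ = distance/dt₂ = 1.6667

ω₁ = -0.4037, v₂ = 1.6667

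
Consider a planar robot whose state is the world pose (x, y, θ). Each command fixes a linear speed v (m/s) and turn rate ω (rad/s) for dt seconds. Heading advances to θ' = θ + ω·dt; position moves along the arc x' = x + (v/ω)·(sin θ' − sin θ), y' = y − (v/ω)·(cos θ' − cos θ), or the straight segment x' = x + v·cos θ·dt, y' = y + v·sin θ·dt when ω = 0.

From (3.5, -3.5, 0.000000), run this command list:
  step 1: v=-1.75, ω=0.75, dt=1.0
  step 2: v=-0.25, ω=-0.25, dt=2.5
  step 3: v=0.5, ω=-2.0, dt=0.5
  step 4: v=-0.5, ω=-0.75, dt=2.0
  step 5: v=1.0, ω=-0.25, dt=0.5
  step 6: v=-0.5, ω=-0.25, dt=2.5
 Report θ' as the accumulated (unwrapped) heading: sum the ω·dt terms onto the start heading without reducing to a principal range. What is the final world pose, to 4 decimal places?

(2.4077, -3.4929, -3.1250)

step 1: θ'=0.7500 (R=-2.3333) → pose (1.9095, -4.1261, 0.7500)
step 2: θ'=0.1250 (R=1.0000) → pose (1.3525, -4.3866, 0.1250)
step 3: θ'=-0.8750 (R=-0.2500) → pose (1.5756, -4.4744, -0.8750)
step 4: θ'=-2.3750 (R=0.6667) → pose (1.6248, -3.5669, -2.3750)
step 5: θ'=-2.5000 (R=-4.0000) → pose (1.2440, -3.8903, -2.5000)
step 6: θ'=-3.1250 (R=2.0000) → pose (2.4077, -3.4929, -3.1250)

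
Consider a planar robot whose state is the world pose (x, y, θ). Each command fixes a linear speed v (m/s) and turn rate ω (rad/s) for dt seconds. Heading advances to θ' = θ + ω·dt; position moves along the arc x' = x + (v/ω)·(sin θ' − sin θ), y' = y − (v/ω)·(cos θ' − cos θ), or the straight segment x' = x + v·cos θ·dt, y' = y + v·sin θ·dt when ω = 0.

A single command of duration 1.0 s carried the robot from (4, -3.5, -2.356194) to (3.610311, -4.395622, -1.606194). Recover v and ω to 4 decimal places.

v = 1.0000, ω = 0.7500

Δθ = -1.606194 − -2.356194 = 0.750000
ω = Δθ/dt = 0.750000/1.0 = 0.7500
R = −Δy/(cos θ' − cos θ) = 1.3333
v = R·ω = 1.3333·0.7500 = 1.0000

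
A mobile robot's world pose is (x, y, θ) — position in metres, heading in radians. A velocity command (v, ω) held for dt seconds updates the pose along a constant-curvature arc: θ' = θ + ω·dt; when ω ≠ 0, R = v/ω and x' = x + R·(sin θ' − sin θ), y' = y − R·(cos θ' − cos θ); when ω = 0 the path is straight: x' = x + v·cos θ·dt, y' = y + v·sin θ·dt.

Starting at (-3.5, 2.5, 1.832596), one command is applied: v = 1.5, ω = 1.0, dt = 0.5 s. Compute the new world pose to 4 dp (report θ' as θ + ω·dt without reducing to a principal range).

θ' = 1.8326 + 1.0·0.5 = 2.3326
R = v/ω = 1.5/1.0 = 1.5000
x' = -3.5 + 1.5000·(sin 2.3326 − sin 1.8326) = -3.8635
y' = 2.5 − 1.5000·(cos 2.3326 − cos 1.8326) = 3.1471

(-3.8635, 3.1471, 2.3326)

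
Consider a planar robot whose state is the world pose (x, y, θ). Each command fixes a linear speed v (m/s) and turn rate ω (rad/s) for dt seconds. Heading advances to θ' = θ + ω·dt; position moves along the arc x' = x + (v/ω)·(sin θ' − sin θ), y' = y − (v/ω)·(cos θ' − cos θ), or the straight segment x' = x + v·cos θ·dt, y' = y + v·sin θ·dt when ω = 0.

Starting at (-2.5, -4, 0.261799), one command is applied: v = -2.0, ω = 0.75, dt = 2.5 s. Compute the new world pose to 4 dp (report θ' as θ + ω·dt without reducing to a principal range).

θ' = 0.2618 + 0.75·2.5 = 2.1368
R = v/ω = -2.0/0.75 = -2.6667
x' = -2.5 + -2.6667·(sin 2.1368 − sin 0.2618) = -4.0606
y' = -4 − -2.6667·(cos 2.1368 − cos 0.2618) = -8.0058

(-4.0606, -8.0058, 2.1368)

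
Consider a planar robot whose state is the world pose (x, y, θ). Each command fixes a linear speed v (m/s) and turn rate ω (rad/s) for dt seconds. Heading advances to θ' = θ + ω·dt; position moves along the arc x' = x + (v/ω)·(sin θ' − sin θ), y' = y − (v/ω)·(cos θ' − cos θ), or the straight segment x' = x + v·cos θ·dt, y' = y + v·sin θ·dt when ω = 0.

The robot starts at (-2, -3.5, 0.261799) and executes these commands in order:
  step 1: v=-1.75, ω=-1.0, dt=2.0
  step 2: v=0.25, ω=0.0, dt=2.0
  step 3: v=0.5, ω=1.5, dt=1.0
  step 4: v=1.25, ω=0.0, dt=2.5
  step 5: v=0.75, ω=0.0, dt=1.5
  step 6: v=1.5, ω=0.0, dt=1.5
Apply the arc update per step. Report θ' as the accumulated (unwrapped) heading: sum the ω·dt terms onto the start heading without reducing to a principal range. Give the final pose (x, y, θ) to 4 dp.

step 1: θ'=-1.7382 (R=1.7500) → pose (-4.1785, -1.5180, -1.7382)
step 2: θ'=-1.7382 (straight) → pose (-4.2618, -2.0110, -1.7382)
step 3: θ'=-0.2382 (R=0.3333) → pose (-4.0118, -2.3905, -0.2382)
step 4: θ'=-0.2382 (straight) → pose (-0.9750, -3.1279, -0.2382)
step 5: θ'=-0.2382 (straight) → pose (0.1182, -3.3933, -0.2382)
step 6: θ'=-0.2382 (straight) → pose (2.3047, -3.9242, -0.2382)

(2.3047, -3.9242, -0.2382)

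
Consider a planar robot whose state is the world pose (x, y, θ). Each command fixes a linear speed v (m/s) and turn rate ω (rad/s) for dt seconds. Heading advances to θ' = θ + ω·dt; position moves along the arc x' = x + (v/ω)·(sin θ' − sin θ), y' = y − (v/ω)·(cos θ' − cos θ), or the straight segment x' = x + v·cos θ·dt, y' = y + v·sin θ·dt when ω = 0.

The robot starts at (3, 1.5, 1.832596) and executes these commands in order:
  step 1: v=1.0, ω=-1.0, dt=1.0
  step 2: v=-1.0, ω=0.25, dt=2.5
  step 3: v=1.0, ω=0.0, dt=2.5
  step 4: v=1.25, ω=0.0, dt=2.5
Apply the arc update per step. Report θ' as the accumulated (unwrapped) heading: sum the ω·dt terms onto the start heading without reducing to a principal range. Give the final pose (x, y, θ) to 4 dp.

(2.8460, 5.7808, 1.4576)

step 1: θ'=0.8326 (R=-1.0000) → pose (3.2262, 2.4318, 0.8326)
step 2: θ'=1.4576 (R=-4.0000) → pose (2.2106, 0.1918, 1.4576)
step 3: θ'=1.4576 (straight) → pose (2.4930, 2.6758, 1.4576)
step 4: θ'=1.4576 (straight) → pose (2.8460, 5.7808, 1.4576)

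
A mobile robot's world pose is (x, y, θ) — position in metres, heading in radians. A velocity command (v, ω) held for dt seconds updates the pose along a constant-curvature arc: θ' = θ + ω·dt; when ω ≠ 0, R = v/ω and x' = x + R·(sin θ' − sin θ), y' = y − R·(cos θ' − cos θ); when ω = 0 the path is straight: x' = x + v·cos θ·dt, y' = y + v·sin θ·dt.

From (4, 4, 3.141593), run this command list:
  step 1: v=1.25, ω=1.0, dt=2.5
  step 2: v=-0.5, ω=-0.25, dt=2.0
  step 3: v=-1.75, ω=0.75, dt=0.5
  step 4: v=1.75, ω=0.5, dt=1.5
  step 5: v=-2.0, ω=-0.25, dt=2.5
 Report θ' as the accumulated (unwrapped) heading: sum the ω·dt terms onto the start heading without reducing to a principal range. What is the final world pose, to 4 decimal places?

(-0.1581, 3.8394, 5.6416)

step 1: θ'=5.6416 (R=1.2500) → pose (3.2519, 1.7486, 5.6416)
step 2: θ'=5.1416 (R=2.0000) → pose (2.6303, 2.5186, 5.1416)
step 3: θ'=5.5166 (R=-2.3333) → pose (2.1272, 3.2282, 5.5166)
step 4: θ'=6.2666 (R=3.5000) → pose (4.4970, 2.2497, 6.2666)
step 5: θ'=5.6416 (R=8.0000) → pose (-0.1581, 3.8394, 5.6416)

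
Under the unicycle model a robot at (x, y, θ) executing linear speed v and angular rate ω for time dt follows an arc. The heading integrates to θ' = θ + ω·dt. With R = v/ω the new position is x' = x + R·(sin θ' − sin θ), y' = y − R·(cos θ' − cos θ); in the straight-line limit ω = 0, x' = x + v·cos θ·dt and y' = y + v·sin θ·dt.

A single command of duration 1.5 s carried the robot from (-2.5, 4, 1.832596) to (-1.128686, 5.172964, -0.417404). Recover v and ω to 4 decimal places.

Δθ = -0.417404 − 1.832596 = -2.250000
ω = Δθ/dt = -2.250000/1.5 = -1.5000
R = Δx/(sin θ' − sin θ) = -1.0000
v = R·ω = -1.0000·-1.5000 = 1.5000

v = 1.5000, ω = -1.5000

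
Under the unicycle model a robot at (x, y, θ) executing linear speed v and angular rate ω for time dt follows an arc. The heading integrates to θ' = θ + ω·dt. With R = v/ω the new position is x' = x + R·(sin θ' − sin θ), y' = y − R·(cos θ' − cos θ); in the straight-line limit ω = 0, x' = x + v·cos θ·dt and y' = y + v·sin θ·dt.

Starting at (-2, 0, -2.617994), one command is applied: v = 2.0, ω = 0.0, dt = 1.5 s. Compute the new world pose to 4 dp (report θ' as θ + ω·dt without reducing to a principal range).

θ' = -2.6180 + 0.0·1.5 = -2.6180
ω = 0 → straight: x' = -2 + 2.0·cos(-2.6180)·1.5 = -4.5981
y' = 0 + 2.0·sin(-2.6180)·1.5 = -1.5000

(-4.5981, -1.5000, -2.6180)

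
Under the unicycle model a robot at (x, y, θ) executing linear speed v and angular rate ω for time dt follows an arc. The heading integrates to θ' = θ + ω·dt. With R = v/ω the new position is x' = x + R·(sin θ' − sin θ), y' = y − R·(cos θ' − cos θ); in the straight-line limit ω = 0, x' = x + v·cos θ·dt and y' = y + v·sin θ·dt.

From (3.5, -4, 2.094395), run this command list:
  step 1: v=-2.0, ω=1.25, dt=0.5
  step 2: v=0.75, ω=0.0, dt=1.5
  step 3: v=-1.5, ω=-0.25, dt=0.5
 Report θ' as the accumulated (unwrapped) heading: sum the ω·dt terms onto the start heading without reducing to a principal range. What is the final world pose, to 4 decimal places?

(3.8670, -4.5477, 2.5944)

step 1: θ'=2.7194 (R=-1.6000) → pose (4.2300, -4.6595, 2.7194)
step 2: θ'=2.7194 (straight) → pose (3.2038, -4.1985, 2.7194)
step 3: θ'=2.5944 (R=6.0000) → pose (3.8670, -4.5477, 2.5944)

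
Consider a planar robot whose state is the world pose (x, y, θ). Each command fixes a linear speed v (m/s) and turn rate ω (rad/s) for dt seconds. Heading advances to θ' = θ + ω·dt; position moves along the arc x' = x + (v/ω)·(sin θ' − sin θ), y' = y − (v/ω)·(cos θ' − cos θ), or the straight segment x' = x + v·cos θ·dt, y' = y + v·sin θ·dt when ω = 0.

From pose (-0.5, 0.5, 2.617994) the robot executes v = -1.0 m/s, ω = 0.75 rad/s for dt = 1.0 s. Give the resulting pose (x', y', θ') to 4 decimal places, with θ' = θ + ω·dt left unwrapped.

θ' = 2.6180 + 0.75·1.0 = 3.3680
R = v/ω = -1.0/0.75 = -1.3333
x' = -0.5 + -1.3333·(sin 3.3680 − sin 2.6180) = 0.4660
y' = 0.5 − -1.3333·(cos 3.3680 − cos 2.6180) = 0.3554

(0.4660, 0.3554, 3.3680)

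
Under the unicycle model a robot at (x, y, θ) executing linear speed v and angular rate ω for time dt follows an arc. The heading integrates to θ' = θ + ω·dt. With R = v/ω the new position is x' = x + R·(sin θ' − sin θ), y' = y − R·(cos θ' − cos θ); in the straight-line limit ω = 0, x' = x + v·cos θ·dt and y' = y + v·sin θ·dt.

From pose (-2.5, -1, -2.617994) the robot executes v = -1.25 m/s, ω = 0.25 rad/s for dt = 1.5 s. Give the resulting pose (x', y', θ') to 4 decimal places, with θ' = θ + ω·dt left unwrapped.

θ' = -2.6180 + 0.25·1.5 = -2.2430
R = v/ω = -1.25/0.25 = -5.0000
x' = -2.5 + -5.0000·(sin -2.2430 − sin -2.6180) = -1.0877
y' = -1 − -5.0000·(cos -2.2430 − cos -2.6180) = 0.2166

(-1.0877, 0.2166, -2.2430)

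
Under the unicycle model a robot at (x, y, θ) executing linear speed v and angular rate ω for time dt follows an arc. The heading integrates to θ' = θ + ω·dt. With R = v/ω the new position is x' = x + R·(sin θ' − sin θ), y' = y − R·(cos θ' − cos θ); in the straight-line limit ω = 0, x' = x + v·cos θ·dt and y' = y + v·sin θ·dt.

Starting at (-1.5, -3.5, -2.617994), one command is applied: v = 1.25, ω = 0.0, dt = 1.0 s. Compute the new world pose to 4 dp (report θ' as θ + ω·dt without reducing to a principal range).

θ' = -2.6180 + 0.0·1.0 = -2.6180
ω = 0 → straight: x' = -1.5 + 1.25·cos(-2.6180)·1.0 = -2.5825
y' = -3.5 + 1.25·sin(-2.6180)·1.0 = -4.1250

(-2.5825, -4.1250, -2.6180)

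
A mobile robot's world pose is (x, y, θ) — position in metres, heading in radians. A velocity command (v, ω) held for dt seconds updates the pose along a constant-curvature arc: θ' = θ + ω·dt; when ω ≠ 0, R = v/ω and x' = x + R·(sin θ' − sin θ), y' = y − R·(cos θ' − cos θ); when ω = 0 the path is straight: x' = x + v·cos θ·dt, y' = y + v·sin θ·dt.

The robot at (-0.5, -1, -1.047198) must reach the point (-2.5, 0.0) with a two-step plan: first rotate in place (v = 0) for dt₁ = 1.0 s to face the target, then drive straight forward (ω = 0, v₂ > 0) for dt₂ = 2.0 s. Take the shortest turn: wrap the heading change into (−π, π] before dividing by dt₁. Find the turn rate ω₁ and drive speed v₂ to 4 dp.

heading to target = atan2(0−-1, -2.5−-0.5) = 2.6779
Δθ = wrap(2.6779 − -1.0472) = -2.5580; ω₁ = Δθ/dt₁ = -2.5580
distance = √((-2.5−-0.5)² + (0−-1)²) = 2.2361; v₂ = distance/dt₂ = 1.1180

ω₁ = -2.5580, v₂ = 1.1180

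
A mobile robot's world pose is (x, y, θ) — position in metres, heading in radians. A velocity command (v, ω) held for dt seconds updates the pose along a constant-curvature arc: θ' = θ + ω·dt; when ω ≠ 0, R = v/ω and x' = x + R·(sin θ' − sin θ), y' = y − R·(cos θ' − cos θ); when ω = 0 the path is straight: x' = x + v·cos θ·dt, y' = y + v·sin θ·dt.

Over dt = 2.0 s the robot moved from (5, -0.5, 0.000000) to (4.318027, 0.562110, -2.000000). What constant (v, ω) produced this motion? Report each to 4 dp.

Δθ = -2.000000 − 0.000000 = -2.000000
ω = Δθ/dt = -2.000000/2.0 = -1.0000
R = −Δy/(cos θ' − cos θ) = 0.7500
v = R·ω = 0.7500·-1.0000 = -0.7500

v = -0.7500, ω = -1.0000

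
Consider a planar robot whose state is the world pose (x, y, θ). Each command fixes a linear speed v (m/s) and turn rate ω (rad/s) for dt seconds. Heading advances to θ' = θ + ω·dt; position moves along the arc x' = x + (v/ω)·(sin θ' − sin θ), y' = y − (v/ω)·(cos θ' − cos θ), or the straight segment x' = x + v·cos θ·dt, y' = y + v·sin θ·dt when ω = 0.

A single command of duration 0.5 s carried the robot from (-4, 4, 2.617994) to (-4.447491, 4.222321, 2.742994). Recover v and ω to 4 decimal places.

Δθ = 2.742994 − 2.617994 = 0.125000
ω = Δθ/dt = 0.125000/0.5 = 0.2500
R = Δx/(sin θ' − sin θ) = 4.0000
v = R·ω = 4.0000·0.2500 = 1.0000

v = 1.0000, ω = 0.2500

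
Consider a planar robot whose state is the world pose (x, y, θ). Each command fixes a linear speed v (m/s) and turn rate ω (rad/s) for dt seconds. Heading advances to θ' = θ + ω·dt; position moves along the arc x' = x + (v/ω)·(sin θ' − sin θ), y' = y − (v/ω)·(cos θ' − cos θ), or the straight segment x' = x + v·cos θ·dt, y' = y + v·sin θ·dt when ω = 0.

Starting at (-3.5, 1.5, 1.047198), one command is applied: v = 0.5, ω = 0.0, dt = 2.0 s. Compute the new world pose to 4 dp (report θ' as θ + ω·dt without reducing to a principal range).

θ' = 1.0472 + 0.0·2.0 = 1.0472
ω = 0 → straight: x' = -3.5 + 0.5·cos(1.0472)·2.0 = -3.0000
y' = 1.5 + 0.5·sin(1.0472)·2.0 = 2.3660

(-3.0000, 2.3660, 1.0472)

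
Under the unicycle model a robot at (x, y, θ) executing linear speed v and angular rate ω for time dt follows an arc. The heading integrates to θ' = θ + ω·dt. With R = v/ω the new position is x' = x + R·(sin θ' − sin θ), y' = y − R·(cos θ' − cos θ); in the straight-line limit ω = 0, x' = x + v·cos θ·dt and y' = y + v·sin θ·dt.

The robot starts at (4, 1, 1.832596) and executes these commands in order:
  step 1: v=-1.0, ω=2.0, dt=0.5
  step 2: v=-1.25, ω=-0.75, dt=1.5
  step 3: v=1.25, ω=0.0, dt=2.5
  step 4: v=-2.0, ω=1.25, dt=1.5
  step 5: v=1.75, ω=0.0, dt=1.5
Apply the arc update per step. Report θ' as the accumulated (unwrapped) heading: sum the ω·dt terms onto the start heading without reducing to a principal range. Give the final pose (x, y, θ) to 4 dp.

step 1: θ'=2.8326 (R=-0.5000) → pose (4.3309, 0.6531, 2.8326)
step 2: θ'=1.7076 (R=1.6667) → pose (5.4752, -0.7074, 1.7076)
step 3: θ'=1.7076 (straight) → pose (5.0490, 2.3885, 1.7076)
step 4: θ'=3.5826 (R=-1.6000) → pose (7.3170, 1.1597, 3.5826)
step 5: θ'=3.5826 (straight) → pose (4.9432, 0.0393, 3.5826)

(4.9432, 0.0393, 3.5826)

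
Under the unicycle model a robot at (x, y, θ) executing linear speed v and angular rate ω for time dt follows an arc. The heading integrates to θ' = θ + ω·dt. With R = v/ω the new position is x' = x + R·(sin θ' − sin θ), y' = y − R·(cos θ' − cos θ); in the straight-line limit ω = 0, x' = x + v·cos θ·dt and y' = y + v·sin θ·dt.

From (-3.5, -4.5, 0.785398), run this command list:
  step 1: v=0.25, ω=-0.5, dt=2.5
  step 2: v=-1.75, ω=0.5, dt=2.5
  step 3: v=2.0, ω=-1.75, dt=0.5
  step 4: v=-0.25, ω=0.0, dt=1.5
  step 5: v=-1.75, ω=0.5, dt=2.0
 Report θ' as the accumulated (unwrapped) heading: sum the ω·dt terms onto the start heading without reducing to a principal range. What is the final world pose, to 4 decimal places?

(-9.5059, -6.0359, 0.9104)

step 1: θ'=-0.4646 (R=-0.5000) → pose (-2.9224, -4.4066, -0.4646)
step 2: θ'=0.7854 (R=-3.5000) → pose (-6.9655, -5.0607, 0.7854)
step 3: θ'=-0.0896 (R=-1.1429) → pose (-6.0551, -4.7305, -0.0896)
step 4: θ'=-0.0896 (straight) → pose (-6.4286, -4.6970, -0.0896)
step 5: θ'=0.9104 (R=-3.5000) → pose (-9.5059, -6.0359, 0.9104)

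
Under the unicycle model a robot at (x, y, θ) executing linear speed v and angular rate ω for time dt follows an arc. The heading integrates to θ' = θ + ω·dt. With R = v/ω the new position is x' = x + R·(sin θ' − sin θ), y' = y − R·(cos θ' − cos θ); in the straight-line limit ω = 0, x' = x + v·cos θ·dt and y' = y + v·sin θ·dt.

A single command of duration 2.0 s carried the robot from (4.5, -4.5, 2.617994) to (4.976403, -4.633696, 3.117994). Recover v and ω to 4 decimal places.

v = -0.2500, ω = 0.2500

Δθ = 3.117994 − 2.617994 = 0.500000
ω = Δθ/dt = 0.500000/2.0 = 0.2500
R = Δx/(sin θ' − sin θ) = -1.0000
v = R·ω = -1.0000·0.2500 = -0.2500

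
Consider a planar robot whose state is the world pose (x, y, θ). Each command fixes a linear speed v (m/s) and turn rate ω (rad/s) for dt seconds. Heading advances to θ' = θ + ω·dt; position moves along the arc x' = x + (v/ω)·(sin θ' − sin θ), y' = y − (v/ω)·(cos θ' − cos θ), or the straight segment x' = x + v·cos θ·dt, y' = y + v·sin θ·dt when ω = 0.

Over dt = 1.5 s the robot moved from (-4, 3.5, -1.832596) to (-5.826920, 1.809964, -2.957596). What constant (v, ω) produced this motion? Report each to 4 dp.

Δθ = -2.957596 − -1.832596 = -1.125000
ω = Δθ/dt = -1.125000/1.5 = -0.7500
R = Δx/(sin θ' − sin θ) = -2.3333
v = R·ω = -2.3333·-0.7500 = 1.7500

v = 1.7500, ω = -0.7500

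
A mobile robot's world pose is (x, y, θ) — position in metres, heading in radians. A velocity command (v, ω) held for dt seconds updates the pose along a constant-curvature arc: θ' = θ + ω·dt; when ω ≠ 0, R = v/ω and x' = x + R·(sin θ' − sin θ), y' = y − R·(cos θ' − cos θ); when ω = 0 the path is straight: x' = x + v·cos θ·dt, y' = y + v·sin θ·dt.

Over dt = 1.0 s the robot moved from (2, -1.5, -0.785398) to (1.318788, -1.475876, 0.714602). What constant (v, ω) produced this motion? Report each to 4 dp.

Δθ = 0.714602 − -0.785398 = 1.500000
ω = Δθ/dt = 1.500000/1.0 = 1.5000
R = Δx/(sin θ' − sin θ) = -0.5000
v = R·ω = -0.5000·1.5000 = -0.7500

v = -0.7500, ω = 1.5000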